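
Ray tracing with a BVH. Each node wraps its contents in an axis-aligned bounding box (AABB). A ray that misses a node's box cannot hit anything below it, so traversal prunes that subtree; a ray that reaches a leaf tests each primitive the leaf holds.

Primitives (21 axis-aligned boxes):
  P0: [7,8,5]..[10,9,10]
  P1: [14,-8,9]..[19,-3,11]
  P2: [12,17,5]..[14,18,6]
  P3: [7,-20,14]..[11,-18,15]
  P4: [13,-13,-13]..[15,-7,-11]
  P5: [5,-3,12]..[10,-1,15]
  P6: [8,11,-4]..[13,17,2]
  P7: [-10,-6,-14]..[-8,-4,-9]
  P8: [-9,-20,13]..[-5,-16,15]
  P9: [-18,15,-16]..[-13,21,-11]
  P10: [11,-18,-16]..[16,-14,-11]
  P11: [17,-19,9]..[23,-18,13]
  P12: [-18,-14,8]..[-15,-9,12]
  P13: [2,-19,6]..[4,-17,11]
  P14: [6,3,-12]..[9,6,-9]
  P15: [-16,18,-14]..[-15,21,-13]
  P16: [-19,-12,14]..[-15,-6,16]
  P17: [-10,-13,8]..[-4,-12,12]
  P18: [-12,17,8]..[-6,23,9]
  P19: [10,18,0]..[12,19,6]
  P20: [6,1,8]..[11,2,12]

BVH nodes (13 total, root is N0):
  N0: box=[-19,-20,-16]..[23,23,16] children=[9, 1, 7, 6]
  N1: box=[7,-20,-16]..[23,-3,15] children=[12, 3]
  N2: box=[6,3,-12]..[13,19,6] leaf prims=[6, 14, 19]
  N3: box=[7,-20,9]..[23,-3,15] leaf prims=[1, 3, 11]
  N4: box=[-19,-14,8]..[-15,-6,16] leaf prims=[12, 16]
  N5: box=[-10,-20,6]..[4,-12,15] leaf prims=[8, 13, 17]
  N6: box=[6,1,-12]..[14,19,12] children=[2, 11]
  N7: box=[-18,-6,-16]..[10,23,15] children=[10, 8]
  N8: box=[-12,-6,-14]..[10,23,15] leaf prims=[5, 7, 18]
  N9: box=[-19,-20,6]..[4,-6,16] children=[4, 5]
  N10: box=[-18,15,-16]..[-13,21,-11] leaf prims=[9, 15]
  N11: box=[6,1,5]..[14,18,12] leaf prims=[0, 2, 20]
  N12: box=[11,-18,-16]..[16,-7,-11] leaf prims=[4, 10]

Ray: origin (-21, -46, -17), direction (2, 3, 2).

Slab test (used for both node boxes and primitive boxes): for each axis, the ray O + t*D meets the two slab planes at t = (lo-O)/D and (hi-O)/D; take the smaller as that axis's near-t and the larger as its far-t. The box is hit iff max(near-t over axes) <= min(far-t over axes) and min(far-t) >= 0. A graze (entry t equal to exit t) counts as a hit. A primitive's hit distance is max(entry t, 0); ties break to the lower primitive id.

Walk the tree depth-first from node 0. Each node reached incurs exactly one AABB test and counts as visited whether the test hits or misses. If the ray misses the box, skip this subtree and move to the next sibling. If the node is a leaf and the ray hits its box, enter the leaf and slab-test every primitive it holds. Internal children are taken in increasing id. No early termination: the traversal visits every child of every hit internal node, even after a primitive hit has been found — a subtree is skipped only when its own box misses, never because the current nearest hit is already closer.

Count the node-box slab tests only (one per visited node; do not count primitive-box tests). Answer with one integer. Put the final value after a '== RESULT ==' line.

Traverse from the root:
N0 x:[1,22] y:[26/3,23] z:[1/2,33/2] -> hit [26/3,33/2], descend [1, 6, 7, 9]
  N1 x:[14,22] y:[26/3,43/3] z:[1/2,16] -> hit [14,43/3], descend [3, 12]
    N3 x:[14,22] y:[26/3,43/3] z:[13,16] -> hit [14,43/3] leaf, test {P1(miss), P3(miss), P11(miss)}
    N12 x:[16,37/2] y:[28/3,13] z:[1/2,3] -> miss, prune
  N6 x:[27/2,35/2] y:[47/3,65/3] z:[5/2,29/2] -> miss, prune
  N7 x:[3/2,31/2] y:[40/3,23] z:[1/2,16] -> hit [40/3,31/2], descend [8, 10]
    N8 x:[9/2,31/2] y:[40/3,23] z:[3/2,16] -> hit [40/3,31/2] leaf, test {P5@t=29/2, P7(miss), P18(miss)}
    N10 x:[3/2,4] y:[61/3,67/3] z:[1/2,3] -> miss, prune
  N9 x:[1,25/2] y:[26/3,40/3] z:[23/2,33/2] -> hit [23/2,25/2], descend [4, 5]
    N4 x:[1,3] y:[32/3,40/3] z:[25/2,33/2] -> miss, prune
    N5 x:[11/2,25/2] y:[26/3,34/3] z:[23/2,16] -> miss, prune

Summary -> nodes [0, 1, 3, 12, 6, 7, 8, 10, 9, 4, 5]; box-tests=11; leaf-entries=2; first=P5

== RESULT ==
11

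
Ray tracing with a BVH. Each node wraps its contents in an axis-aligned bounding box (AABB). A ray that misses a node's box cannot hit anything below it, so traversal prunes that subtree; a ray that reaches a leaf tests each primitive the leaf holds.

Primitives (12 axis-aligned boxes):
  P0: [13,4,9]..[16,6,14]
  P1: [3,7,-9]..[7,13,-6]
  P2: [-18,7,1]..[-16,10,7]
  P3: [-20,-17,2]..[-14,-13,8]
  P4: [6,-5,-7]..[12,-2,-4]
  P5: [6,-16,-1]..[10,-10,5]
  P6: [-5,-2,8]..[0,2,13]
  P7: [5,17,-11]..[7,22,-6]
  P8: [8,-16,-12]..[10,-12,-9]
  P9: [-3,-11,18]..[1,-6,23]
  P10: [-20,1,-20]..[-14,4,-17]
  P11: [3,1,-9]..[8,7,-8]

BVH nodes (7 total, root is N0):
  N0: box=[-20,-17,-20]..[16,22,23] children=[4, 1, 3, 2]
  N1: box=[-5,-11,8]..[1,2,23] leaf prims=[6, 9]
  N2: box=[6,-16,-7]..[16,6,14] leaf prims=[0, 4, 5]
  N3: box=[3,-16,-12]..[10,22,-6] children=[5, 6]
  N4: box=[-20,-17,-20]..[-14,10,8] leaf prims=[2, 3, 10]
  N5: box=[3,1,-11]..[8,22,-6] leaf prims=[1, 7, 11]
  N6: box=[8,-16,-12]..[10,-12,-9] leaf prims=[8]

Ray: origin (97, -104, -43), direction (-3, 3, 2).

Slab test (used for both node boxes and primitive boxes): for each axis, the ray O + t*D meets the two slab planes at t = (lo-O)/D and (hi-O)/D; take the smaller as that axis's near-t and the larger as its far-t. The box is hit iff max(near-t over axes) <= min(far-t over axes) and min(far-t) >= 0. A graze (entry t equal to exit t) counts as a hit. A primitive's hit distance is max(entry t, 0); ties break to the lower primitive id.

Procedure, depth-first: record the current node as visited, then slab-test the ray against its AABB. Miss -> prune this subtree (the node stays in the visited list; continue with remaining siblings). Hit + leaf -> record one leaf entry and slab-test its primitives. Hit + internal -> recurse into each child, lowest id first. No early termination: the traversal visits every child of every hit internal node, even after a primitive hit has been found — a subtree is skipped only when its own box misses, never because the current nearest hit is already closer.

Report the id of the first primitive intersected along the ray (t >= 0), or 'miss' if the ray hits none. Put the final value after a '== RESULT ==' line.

Walk:
N0 x:[27,39] y:[29,42] z:[23/2,33] -> hit [29,33], descend [1, 2, 3, 4]
  N1 x:[32,34] y:[31,106/3] z:[51/2,33] -> hit [32,33] leaf, test {P6(miss), P9@t=32}
  N2 x:[27,91/3] y:[88/3,110/3] z:[18,57/2] -> miss, prune
  N3 x:[29,94/3] y:[88/3,42] z:[31/2,37/2] -> miss, prune
  N4 x:[37,39] y:[29,38] z:[23/2,51/2] -> miss, prune

Visited [0, 1, 2, 3, 4]. Tests: 5 box, 1 leaf. Nearest: P9.

== RESULT ==
9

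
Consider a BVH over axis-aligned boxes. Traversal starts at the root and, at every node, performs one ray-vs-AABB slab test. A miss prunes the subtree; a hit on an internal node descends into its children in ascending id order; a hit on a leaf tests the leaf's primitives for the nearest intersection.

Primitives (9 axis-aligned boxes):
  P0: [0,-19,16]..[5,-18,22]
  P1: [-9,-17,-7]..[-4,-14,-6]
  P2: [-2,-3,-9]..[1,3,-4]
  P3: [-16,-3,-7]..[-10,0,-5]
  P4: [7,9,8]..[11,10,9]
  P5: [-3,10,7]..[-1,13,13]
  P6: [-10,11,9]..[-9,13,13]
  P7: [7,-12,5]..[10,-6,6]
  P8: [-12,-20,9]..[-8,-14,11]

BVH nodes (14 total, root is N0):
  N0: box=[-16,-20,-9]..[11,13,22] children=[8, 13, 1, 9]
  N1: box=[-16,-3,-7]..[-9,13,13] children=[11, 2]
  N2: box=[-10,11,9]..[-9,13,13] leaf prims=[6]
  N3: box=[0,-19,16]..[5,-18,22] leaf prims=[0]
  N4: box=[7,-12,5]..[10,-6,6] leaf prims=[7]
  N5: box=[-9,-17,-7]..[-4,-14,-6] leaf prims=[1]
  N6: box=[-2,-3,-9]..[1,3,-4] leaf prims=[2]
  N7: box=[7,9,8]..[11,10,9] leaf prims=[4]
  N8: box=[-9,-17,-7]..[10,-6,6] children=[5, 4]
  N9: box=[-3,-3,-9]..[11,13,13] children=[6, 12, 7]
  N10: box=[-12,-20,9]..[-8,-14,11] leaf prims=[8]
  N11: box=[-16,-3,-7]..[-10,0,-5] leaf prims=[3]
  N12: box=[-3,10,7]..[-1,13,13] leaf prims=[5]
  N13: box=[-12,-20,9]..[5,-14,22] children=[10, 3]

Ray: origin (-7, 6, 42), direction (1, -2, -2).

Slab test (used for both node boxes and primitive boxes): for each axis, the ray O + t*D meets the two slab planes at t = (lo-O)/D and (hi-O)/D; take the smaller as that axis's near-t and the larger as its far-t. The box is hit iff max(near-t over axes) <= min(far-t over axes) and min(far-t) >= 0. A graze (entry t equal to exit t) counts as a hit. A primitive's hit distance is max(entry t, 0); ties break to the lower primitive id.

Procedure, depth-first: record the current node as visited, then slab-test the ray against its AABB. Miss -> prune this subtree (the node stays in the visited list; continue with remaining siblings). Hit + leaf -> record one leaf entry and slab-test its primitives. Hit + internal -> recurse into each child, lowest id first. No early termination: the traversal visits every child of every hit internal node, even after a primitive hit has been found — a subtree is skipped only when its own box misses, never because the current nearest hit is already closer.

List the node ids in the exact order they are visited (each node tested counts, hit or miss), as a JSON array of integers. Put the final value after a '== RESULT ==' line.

Traverse from the root:
N0 x:[-9,18] y:[-7/2,13] z:[10,51/2] -> hit [10,13], descend [1, 8, 9, 13]
  N1 x:[-9,-2] y:[-7/2,9/2] z:[29/2,49/2] -> miss, prune
  N8 x:[-2,17] y:[6,23/2] z:[18,49/2] -> miss, prune
  N9 x:[4,18] y:[-7/2,9/2] z:[29/2,51/2] -> miss, prune
  N13 x:[-5,12] y:[10,13] z:[10,33/2] -> hit [10,12], descend [3, 10]
    N3 x:[7,12] y:[12,25/2] z:[10,13] -> hit [12,12] leaf, test {P0@t=12}
    N10 x:[-5,-1] y:[10,13] z:[31/2,33/2] -> miss, prune

7 AABB tests over nodes [0, 1, 8, 9, 13, 3, 10]; 1 leaf entered; closest P0.

== RESULT ==
[0, 1, 8, 9, 13, 3, 10]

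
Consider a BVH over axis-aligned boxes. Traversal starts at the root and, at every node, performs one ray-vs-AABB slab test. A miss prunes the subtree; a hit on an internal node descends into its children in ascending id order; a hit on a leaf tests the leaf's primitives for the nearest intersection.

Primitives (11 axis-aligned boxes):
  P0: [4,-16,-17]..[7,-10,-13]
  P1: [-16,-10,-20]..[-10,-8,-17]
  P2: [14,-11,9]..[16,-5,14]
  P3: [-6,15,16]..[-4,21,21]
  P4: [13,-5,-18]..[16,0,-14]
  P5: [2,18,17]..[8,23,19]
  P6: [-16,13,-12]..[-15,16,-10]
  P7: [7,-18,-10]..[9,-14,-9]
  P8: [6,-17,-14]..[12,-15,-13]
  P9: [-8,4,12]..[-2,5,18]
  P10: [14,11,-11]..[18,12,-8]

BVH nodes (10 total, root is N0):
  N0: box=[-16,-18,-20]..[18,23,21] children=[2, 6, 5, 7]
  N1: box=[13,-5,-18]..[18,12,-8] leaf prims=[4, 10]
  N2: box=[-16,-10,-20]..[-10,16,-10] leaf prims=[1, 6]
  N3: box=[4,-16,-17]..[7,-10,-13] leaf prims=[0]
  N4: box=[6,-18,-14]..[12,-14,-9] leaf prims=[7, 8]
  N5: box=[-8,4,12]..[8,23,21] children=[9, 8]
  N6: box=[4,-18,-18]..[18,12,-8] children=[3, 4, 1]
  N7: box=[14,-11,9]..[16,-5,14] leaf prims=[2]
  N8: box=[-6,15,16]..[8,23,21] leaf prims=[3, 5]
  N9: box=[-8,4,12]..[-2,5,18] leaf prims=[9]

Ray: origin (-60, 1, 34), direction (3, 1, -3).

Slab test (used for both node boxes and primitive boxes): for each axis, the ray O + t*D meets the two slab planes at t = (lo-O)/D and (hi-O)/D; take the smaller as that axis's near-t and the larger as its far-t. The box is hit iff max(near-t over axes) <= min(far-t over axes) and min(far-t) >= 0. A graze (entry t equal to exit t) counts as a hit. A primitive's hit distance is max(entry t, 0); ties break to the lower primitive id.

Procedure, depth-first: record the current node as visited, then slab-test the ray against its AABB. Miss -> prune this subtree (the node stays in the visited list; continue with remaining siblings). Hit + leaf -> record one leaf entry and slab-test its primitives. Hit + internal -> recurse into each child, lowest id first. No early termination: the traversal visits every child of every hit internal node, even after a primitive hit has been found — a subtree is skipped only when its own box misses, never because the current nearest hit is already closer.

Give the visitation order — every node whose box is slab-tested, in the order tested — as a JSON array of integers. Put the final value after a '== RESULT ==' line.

Walk:
N0 x:[44/3,26] y:[-19,22] z:[13/3,18] -> hit [44/3,18], descend [2, 5, 6, 7]
  N2 x:[44/3,50/3] y:[-11,15] z:[44/3,18] -> hit [44/3,15] leaf, test {P1(miss), P6@t=44/3}
  N5 x:[52/3,68/3] y:[3,22] z:[13/3,22/3] -> miss, prune
  N6 x:[64/3,26] y:[-19,11] z:[14,52/3] -> miss, prune
  N7 x:[74/3,76/3] y:[-12,-6] z:[20/3,25/3] -> miss, prune

order=[0, 2, 5, 6, 7]  |boxes|=5  |leaves|=1  hit=P6

== RESULT ==
[0, 2, 5, 6, 7]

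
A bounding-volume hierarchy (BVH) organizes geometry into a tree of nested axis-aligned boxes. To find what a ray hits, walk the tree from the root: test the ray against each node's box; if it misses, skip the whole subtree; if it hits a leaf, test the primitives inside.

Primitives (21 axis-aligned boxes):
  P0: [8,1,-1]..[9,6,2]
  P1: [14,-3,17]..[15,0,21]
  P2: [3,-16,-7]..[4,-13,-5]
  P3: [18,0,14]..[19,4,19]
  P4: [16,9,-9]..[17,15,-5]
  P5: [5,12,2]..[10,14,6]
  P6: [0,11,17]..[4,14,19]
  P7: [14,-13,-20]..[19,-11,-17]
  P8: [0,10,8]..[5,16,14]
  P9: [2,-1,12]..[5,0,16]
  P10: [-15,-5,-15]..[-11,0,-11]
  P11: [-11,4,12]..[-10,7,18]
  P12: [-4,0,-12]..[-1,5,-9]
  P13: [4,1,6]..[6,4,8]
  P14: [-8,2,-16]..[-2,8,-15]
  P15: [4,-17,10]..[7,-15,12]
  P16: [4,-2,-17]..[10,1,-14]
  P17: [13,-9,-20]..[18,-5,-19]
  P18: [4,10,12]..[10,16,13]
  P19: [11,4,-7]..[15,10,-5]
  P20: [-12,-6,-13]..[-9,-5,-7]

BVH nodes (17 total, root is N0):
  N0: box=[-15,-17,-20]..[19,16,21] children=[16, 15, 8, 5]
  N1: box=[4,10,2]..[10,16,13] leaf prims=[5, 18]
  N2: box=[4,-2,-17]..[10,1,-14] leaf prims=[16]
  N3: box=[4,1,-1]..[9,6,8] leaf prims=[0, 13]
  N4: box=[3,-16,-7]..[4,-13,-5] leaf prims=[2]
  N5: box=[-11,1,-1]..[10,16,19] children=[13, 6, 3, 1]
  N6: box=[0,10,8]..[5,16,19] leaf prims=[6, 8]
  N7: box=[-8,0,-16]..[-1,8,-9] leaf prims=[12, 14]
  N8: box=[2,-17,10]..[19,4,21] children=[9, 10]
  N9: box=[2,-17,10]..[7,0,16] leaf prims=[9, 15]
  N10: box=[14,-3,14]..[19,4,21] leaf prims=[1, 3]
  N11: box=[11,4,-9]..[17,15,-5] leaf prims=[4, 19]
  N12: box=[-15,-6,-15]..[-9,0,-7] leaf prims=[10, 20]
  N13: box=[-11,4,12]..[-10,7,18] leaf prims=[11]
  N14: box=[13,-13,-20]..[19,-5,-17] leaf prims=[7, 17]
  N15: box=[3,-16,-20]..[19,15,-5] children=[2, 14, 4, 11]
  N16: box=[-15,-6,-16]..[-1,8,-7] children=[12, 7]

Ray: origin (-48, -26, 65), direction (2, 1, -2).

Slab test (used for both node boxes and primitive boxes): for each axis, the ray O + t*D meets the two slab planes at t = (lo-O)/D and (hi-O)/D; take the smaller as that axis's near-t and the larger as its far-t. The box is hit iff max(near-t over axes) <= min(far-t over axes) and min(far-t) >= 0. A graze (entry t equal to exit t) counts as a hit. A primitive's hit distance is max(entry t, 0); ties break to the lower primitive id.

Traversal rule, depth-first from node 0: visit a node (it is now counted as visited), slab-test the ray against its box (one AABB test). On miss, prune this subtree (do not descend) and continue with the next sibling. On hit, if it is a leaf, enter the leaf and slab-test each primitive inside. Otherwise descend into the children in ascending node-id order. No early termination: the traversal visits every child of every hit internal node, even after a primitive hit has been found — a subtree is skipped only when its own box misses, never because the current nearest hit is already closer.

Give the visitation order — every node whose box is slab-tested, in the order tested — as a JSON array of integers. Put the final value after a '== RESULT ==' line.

Traverse from the root:
N0 x:[33/2,67/2] y:[9,42] z:[22,85/2] -> hit [22,67/2], descend [5, 8, 15, 16]
  N5 x:[37/2,29] y:[27,42] z:[23,33] -> hit [27,29], descend [1, 3, 6, 13]
    N1 x:[26,29] y:[36,42] z:[26,63/2] -> miss, prune
    N3 x:[26,57/2] y:[27,32] z:[57/2,33] -> hit [57/2,57/2] leaf, test {P0(miss), P13(miss)}
    N6 x:[24,53/2] y:[36,42] z:[23,57/2] -> miss, prune
    N13 x:[37/2,19] y:[30,33] z:[47/2,53/2] -> miss, prune
  N8 x:[25,67/2] y:[9,30] z:[22,55/2] -> hit [25,55/2], descend [9, 10]
    N9 x:[25,55/2] y:[9,26] z:[49/2,55/2] -> hit [25,26] leaf, test {P9@t=25, P15(miss)}
    N10 x:[31,67/2] y:[23,30] z:[22,51/2] -> miss, prune
  N15 x:[51/2,67/2] y:[10,41] z:[35,85/2] -> miss, prune
  N16 x:[33/2,47/2] y:[20,34] z:[36,81/2] -> miss, prune

11 AABB tests over nodes [0, 5, 1, 3, 6, 13, 8, 9, 10, 15, 16]; 2 leaves entered; closest P9.

== RESULT ==
[0, 5, 1, 3, 6, 13, 8, 9, 10, 15, 16]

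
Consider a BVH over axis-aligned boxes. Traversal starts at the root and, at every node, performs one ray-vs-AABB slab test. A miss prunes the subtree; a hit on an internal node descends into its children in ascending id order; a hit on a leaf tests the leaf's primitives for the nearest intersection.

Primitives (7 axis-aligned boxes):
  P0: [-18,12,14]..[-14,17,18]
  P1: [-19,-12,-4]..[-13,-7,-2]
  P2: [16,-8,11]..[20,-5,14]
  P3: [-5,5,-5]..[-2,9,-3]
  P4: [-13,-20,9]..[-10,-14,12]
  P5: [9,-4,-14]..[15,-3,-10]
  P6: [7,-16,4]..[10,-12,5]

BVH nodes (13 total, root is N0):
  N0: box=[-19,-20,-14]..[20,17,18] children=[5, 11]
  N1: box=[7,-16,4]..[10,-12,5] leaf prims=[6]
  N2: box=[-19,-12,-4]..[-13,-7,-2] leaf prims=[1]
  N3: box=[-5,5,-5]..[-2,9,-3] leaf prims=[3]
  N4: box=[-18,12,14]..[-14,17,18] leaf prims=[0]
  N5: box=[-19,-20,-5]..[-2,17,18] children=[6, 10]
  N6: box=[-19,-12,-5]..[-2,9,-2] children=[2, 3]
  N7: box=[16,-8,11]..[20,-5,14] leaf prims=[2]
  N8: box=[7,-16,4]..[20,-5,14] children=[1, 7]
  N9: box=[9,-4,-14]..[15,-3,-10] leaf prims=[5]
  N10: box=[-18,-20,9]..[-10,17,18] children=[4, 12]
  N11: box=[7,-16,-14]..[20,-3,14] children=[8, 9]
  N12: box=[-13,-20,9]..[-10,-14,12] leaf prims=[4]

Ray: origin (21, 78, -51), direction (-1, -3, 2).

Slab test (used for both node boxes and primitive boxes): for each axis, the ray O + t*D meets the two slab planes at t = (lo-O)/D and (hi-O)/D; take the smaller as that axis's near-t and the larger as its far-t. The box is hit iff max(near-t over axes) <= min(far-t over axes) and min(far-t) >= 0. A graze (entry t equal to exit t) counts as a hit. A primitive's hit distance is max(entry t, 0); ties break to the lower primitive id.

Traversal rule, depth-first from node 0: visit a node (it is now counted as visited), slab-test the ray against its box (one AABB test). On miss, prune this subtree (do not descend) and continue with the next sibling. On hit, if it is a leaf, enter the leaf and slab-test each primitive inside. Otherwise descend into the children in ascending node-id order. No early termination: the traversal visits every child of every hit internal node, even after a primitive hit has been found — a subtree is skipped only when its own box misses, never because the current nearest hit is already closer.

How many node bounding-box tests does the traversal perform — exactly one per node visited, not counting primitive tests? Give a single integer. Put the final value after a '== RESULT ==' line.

Traverse from the root:
N0 x:[1,40] y:[61/3,98/3] z:[37/2,69/2] -> hit [61/3,98/3], descend [5, 11]
  N5 x:[23,40] y:[61/3,98/3] z:[23,69/2] -> hit [23,98/3], descend [6, 10]
    N6 x:[23,40] y:[23,30] z:[23,49/2] -> hit [23,49/2], descend [2, 3]
      N2 x:[34,40] y:[85/3,30] z:[47/2,49/2] -> miss, prune
      N3 x:[23,26] y:[23,73/3] z:[23,24] -> hit [23,24] leaf, test {P3@t=23}
    N10 x:[31,39] y:[61/3,98/3] z:[30,69/2] -> hit [31,98/3], descend [4, 12]
      N4 x:[35,39] y:[61/3,22] z:[65/2,69/2] -> miss, prune
      N12 x:[31,34] y:[92/3,98/3] z:[30,63/2] -> hit [31,63/2] leaf, test {P4@t=31}
  N11 x:[1,14] y:[27,94/3] z:[37/2,65/2] -> miss, prune

9 AABB tests over nodes [0, 5, 6, 2, 3, 10, 4, 12, 11]; 2 leaves entered; closest P3.

== RESULT ==
9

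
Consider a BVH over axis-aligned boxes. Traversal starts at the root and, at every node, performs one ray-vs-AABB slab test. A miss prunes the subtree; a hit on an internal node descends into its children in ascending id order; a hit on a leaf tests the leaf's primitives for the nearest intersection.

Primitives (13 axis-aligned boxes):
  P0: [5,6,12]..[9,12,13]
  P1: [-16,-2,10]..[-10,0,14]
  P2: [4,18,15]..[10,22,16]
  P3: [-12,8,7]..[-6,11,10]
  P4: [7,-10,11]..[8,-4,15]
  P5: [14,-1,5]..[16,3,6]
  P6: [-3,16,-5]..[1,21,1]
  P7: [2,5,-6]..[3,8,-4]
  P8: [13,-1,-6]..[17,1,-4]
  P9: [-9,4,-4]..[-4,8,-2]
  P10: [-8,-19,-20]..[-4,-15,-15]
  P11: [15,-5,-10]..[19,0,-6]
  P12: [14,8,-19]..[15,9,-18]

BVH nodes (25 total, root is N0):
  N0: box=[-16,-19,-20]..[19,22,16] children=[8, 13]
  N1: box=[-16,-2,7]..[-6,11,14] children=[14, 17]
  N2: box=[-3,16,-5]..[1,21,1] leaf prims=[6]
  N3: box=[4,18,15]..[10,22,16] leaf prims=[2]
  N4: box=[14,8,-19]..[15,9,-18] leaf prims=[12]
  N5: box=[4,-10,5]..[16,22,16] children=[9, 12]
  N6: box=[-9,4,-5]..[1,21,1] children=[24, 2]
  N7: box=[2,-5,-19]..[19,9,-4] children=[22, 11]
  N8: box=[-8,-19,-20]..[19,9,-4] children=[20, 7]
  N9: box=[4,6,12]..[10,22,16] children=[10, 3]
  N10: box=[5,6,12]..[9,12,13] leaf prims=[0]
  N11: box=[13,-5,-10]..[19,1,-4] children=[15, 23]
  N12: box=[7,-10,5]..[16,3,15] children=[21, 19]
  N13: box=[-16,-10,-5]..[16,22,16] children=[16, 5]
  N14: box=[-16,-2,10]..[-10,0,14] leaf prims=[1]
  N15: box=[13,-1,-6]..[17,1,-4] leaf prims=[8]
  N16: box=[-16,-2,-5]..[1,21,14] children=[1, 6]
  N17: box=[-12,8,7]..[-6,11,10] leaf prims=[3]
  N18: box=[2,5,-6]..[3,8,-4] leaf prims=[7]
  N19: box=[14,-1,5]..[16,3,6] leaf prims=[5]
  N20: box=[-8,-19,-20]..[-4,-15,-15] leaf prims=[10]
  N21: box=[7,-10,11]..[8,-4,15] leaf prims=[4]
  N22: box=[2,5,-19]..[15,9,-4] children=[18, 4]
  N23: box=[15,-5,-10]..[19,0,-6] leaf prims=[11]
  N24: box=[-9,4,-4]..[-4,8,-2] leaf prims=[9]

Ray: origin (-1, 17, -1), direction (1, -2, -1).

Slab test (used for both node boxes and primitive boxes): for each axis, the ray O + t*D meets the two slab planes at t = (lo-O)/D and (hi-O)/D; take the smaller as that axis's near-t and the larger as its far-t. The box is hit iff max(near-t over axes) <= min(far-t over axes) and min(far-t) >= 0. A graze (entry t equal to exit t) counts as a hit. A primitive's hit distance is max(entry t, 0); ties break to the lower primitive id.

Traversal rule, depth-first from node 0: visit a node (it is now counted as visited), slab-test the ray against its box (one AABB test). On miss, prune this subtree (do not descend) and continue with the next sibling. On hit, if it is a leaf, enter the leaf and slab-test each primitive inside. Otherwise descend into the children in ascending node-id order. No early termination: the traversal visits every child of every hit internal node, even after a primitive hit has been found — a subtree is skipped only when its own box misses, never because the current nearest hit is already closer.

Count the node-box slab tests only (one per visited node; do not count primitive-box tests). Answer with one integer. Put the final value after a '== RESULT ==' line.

Trace the traversal:
N0 x:[-15,20] y:[-5/2,18] z:[-17,19] -> hit [-5/2,18], descend [8, 13]
  N8 x:[-7,20] y:[4,18] z:[3,19] -> hit [4,18], descend [7, 20]
    N7 x:[3,20] y:[4,11] z:[3,18] -> hit [4,11], descend [11, 22]
      N11 x:[14,20] y:[8,11] z:[3,9] -> miss, prune
      N22 x:[3,16] y:[4,6] z:[3,18] -> hit [4,6], descend [4, 18]
        N4 x:[15,16] y:[4,9/2] z:[17,18] -> miss, prune
        N18 x:[3,4] y:[9/2,6] z:[3,5] -> miss, prune
    N20 x:[-7,-3] y:[16,18] z:[14,19] -> miss, prune
  N13 x:[-15,17] y:[-5/2,27/2] z:[-17,4] -> hit [-5/2,4], descend [5, 16]
    N5 x:[5,17] y:[-5/2,27/2] z:[-17,-6] -> miss, prune
    N16 x:[-15,2] y:[-2,19/2] z:[-15,4] -> hit [-2,2], descend [1, 6]
      N1 x:[-15,-5] y:[3,19/2] z:[-15,-8] -> miss, prune
      N6 x:[-8,2] y:[-2,13/2] z:[-2,4] -> hit [-2,2], descend [2, 24]
        N2 x:[-2,2] y:[-2,1/2] z:[-2,4] -> hit [-2,1/2] leaf, test {P6@t=0}
        N24 x:[-8,-3] y:[9/2,13/2] z:[1,3] -> miss, prune

15 AABB tests over nodes [0, 8, 7, 11, 22, 4, 18, 20, 13, 5, 16, 1, 6, 2, 24]; 1 leaf entered; closest P6.

== RESULT ==
15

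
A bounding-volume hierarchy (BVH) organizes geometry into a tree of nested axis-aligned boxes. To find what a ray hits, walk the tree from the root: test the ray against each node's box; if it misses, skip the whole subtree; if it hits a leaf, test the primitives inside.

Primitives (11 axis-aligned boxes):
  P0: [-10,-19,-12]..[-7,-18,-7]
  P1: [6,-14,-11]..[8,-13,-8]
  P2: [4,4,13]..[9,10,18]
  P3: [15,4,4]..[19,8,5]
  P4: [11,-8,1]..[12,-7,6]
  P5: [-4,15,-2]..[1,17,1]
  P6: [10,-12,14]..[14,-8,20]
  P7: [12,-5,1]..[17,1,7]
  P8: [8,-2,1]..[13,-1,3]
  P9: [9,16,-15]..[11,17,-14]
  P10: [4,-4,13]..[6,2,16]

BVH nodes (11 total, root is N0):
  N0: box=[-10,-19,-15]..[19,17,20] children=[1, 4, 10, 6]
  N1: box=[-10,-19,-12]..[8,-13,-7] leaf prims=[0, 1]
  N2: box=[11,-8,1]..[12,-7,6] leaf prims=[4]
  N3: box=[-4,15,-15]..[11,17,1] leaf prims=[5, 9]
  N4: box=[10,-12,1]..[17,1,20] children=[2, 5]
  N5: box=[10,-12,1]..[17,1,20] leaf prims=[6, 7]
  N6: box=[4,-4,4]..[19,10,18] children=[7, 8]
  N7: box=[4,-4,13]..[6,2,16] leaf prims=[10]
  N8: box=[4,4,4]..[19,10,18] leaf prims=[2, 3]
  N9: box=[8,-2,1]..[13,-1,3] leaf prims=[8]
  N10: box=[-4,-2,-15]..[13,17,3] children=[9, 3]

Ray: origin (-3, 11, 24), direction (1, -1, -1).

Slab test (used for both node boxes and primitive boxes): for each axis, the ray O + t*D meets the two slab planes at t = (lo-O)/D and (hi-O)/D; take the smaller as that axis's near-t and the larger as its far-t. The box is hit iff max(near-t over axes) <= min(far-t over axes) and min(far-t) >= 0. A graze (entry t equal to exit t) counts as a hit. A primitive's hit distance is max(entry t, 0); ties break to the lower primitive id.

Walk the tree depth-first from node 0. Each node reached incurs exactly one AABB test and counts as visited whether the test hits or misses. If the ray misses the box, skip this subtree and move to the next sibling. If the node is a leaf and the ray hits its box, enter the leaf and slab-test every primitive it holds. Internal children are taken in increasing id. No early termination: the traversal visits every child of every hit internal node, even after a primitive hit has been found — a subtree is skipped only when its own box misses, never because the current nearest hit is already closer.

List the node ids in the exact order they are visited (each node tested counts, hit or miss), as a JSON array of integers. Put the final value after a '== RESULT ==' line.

Traverse from the root:
N0 x:[-7,22] y:[-6,30] z:[4,39] -> hit [4,22], descend [1, 4, 6, 10]
  N1 x:[-7,11] y:[24,30] z:[31,36] -> miss, prune
  N4 x:[13,20] y:[10,23] z:[4,23] -> hit [13,20], descend [2, 5]
    N2 x:[14,15] y:[18,19] z:[18,23] -> miss, prune
    N5 x:[13,20] y:[10,23] z:[4,23] -> hit [13,20] leaf, test {P6(miss), P7(miss)}
  N6 x:[7,22] y:[1,15] z:[6,20] -> hit [7,15], descend [7, 8]
    N7 x:[7,9] y:[9,15] z:[8,11] -> hit [9,9] leaf, test {P10@t=9}
    N8 x:[7,22] y:[1,7] z:[6,20] -> hit [7,7] leaf, test {P2@t=7, P3(miss)}
  N10 x:[-1,16] y:[-6,13] z:[21,39] -> miss, prune

Visited [0, 1, 4, 2, 5, 6, 7, 8, 10]. Tests: 9 box, 3 leaf. Nearest: P2.

== RESULT ==
[0, 1, 4, 2, 5, 6, 7, 8, 10]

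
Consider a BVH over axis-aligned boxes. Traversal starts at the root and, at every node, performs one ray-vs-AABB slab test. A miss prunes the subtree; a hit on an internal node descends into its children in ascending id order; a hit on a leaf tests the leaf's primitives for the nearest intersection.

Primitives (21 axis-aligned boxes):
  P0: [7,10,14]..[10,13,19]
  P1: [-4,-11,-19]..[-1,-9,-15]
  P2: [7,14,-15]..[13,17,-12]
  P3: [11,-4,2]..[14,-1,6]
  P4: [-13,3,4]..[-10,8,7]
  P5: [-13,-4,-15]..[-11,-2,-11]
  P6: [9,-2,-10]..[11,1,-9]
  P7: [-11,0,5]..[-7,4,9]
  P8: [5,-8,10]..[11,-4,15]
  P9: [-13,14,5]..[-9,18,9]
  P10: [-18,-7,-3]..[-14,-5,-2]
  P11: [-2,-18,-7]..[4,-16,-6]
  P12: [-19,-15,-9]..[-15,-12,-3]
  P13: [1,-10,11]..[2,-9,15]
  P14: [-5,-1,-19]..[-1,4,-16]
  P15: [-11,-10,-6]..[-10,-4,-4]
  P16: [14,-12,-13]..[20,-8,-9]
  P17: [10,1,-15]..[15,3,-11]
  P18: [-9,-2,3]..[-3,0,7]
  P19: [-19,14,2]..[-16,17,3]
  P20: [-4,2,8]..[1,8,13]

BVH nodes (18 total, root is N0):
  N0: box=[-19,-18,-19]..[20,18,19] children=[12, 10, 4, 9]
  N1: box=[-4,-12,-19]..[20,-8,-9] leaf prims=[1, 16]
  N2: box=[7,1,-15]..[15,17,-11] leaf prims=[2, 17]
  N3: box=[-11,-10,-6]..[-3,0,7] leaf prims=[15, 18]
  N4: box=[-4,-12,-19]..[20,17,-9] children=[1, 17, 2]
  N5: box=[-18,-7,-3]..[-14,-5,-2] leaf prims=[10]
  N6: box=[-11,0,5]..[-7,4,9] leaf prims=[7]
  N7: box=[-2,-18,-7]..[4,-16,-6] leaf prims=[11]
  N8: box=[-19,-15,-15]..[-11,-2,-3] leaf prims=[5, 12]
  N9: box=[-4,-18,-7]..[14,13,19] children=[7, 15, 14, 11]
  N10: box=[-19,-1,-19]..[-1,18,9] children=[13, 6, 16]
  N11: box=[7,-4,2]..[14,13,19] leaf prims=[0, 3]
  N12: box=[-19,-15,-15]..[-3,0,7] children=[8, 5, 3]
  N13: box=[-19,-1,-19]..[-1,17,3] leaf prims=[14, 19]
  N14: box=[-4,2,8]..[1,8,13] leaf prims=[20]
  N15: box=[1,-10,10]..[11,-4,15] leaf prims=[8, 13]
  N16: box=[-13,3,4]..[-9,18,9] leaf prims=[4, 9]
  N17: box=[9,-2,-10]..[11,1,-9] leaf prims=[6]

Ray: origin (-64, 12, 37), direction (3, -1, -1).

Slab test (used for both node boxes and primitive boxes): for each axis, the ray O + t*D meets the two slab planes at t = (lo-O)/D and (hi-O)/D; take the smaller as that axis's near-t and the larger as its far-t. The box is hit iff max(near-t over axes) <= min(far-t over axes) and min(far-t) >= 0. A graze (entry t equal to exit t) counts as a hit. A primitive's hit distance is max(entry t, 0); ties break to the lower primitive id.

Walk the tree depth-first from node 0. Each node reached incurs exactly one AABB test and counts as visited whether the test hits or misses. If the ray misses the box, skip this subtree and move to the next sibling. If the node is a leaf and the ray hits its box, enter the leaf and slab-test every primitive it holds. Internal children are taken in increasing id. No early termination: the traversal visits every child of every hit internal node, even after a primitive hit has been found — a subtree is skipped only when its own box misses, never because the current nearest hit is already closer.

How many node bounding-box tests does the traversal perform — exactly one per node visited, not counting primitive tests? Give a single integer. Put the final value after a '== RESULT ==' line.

Traverse from the root:
N0 x:[15,28] y:[-6,30] z:[18,56] -> hit [18,28], descend [4, 9, 10, 12]
  N4 x:[20,28] y:[-5,24] z:[46,56] -> miss, prune
  N9 x:[20,26] y:[-1,30] z:[18,44] -> hit [20,26], descend [7, 11, 14, 15]
    N7 x:[62/3,68/3] y:[28,30] z:[43,44] -> miss, prune
    N11 x:[71/3,26] y:[-1,16] z:[18,35] -> miss, prune
    N14 x:[20,65/3] y:[4,10] z:[24,29] -> miss, prune
    N15 x:[65/3,25] y:[16,22] z:[22,27] -> hit [22,22] leaf, test {P8(miss), P13@t=22}
  N10 x:[15,21] y:[-6,13] z:[28,56] -> miss, prune
  N12 x:[15,61/3] y:[12,27] z:[30,52] -> miss, prune

9 AABB tests over nodes [0, 4, 9, 7, 11, 14, 15, 10, 12]; 1 leaf entered; closest P13.

== RESULT ==
9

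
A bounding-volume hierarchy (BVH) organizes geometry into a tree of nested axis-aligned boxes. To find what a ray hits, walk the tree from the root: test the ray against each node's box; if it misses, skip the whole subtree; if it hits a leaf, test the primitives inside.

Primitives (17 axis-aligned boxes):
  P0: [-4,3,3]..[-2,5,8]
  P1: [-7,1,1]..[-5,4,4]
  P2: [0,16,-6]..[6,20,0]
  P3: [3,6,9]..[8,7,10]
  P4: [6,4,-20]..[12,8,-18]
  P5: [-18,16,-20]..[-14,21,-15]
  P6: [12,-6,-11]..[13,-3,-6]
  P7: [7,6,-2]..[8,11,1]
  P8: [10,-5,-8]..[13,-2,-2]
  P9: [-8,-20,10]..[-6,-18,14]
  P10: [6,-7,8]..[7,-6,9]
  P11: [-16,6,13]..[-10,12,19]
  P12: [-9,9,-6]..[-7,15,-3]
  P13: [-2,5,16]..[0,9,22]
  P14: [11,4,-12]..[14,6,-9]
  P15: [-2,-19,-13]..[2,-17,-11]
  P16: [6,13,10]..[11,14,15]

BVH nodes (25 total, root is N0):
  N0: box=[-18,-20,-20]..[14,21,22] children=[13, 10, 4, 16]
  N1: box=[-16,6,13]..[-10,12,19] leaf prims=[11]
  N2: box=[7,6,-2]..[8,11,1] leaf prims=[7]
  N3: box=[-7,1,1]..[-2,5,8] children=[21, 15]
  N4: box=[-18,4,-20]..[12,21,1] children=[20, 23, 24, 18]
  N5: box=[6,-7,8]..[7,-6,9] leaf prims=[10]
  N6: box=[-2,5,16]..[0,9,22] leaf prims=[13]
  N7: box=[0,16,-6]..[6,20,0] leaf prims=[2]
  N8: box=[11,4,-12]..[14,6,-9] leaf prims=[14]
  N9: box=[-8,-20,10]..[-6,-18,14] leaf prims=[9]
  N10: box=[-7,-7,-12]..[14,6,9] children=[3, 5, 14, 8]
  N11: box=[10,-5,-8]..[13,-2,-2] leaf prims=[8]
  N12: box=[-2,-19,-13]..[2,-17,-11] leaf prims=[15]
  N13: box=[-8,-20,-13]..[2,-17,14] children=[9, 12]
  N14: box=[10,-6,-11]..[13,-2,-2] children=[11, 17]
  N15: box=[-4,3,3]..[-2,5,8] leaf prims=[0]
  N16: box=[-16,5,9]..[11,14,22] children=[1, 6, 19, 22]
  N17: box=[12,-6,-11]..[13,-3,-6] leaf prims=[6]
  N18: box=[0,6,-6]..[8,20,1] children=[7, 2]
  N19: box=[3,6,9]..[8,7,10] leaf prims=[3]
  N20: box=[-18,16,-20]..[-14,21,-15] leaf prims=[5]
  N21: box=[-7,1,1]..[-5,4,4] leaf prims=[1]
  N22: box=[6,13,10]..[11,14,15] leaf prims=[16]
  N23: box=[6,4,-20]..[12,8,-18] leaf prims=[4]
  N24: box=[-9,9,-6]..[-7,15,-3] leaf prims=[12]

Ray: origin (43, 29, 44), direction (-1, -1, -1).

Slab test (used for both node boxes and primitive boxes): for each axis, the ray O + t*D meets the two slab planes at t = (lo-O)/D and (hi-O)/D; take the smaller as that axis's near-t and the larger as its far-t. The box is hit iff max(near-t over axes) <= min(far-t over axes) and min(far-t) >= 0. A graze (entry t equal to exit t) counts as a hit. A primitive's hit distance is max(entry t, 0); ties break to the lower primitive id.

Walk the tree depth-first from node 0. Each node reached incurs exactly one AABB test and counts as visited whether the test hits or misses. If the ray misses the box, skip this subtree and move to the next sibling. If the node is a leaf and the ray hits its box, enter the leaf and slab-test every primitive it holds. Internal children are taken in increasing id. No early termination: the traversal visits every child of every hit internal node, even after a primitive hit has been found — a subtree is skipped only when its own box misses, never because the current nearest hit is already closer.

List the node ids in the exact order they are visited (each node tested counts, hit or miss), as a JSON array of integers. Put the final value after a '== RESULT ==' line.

Trace the traversal:
N0 x:[29,61] y:[8,49] z:[22,64] -> hit [29,49], descend [4, 10, 13, 16]
  N4 x:[31,61] y:[8,25] z:[43,64] -> miss, prune
  N10 x:[29,50] y:[23,36] z:[35,56] -> hit [35,36], descend [3, 5, 8, 14]
    N3 x:[45,50] y:[24,28] z:[36,43] -> miss, prune
    N5 x:[36,37] y:[35,36] z:[35,36] -> hit [36,36] leaf, test {P10@t=36}
    N8 x:[29,32] y:[23,25] z:[53,56] -> miss, prune
    N14 x:[30,33] y:[31,35] z:[46,55] -> miss, prune
  N13 x:[41,51] y:[46,49] z:[30,57] -> hit [46,49], descend [9, 12]
    N9 x:[49,51] y:[47,49] z:[30,34] -> miss, prune
    N12 x:[41,45] y:[46,48] z:[55,57] -> miss, prune
  N16 x:[32,59] y:[15,24] z:[22,35] -> miss, prune

Visited [0, 4, 10, 3, 5, 8, 14, 13, 9, 12, 16]. Tests: 11 box, 1 leaf. Nearest: P10.

== RESULT ==
[0, 4, 10, 3, 5, 8, 14, 13, 9, 12, 16]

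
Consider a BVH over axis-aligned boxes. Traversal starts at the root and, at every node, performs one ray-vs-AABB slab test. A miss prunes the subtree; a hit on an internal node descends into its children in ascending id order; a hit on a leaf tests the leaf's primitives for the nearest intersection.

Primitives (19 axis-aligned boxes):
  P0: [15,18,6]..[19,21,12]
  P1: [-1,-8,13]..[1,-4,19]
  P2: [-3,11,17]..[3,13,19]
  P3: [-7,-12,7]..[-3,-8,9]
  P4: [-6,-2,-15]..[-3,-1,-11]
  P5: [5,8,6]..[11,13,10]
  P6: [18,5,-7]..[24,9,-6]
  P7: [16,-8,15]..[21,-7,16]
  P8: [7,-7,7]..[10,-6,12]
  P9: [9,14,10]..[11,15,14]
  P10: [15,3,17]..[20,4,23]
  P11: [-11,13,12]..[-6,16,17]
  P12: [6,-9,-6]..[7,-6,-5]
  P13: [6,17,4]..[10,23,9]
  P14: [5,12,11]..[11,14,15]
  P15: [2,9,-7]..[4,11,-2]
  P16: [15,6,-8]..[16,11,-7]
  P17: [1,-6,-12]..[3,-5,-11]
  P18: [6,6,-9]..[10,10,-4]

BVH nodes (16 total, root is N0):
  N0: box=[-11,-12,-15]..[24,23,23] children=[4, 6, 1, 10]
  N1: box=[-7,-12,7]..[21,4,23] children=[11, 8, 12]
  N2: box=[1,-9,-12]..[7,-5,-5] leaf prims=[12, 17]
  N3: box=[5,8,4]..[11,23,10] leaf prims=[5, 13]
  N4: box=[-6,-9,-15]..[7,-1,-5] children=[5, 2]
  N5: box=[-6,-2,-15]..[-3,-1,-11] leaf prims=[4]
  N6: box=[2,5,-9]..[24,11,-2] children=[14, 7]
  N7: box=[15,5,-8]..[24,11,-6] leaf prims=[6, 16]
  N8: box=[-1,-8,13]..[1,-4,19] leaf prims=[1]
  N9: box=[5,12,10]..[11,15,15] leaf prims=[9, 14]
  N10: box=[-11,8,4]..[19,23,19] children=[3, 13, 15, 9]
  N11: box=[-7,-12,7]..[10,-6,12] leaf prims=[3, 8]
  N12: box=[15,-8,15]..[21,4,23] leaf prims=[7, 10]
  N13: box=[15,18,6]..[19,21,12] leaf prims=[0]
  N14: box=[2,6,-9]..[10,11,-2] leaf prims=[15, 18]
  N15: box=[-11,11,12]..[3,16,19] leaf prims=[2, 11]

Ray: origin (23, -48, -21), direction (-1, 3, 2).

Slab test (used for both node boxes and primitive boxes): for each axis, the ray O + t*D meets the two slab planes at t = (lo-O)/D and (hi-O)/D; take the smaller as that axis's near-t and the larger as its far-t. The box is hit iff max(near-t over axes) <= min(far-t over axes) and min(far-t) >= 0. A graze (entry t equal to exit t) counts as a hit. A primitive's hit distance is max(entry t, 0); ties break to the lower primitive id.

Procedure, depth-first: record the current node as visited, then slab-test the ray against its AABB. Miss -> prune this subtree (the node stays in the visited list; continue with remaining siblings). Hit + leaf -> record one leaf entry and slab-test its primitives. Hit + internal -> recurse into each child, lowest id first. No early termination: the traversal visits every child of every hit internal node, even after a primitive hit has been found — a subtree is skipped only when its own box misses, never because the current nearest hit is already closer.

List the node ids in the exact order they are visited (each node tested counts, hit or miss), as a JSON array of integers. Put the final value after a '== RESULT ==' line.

Traverse from the root:
N0 x:[-1,34] y:[12,71/3] z:[3,22] -> hit [12,22], descend [1, 4, 6, 10]
  N1 x:[2,30] y:[12,52/3] z:[14,22] -> hit [14,52/3], descend [8, 11, 12]
    N8 x:[22,24] y:[40/3,44/3] z:[17,20] -> miss, prune
    N11 x:[13,30] y:[12,14] z:[14,33/2] -> hit [14,14] leaf, test {P3(miss), P8@t=14}
    N12 x:[2,8] y:[40/3,52/3] z:[18,22] -> miss, prune
  N4 x:[16,29] y:[13,47/3] z:[3,8] -> miss, prune
  N6 x:[-1,21] y:[53/3,59/3] z:[6,19/2] -> miss, prune
  N10 x:[4,34] y:[56/3,71/3] z:[25/2,20] -> hit [56/3,20], descend [3, 9, 13, 15]
    N3 x:[12,18] y:[56/3,71/3] z:[25/2,31/2] -> miss, prune
    N9 x:[12,18] y:[20,21] z:[31/2,18] -> miss, prune
    N13 x:[4,8] y:[22,23] z:[27/2,33/2] -> miss, prune
    N15 x:[20,34] y:[59/3,64/3] z:[33/2,20] -> hit [20,20] leaf, test {P2@t=20, P11(miss)}

Visited [0, 1, 8, 11, 12, 4, 6, 10, 3, 9, 13, 15]. Tests: 12 box, 2 leaf. Nearest: P8.

== RESULT ==
[0, 1, 8, 11, 12, 4, 6, 10, 3, 9, 13, 15]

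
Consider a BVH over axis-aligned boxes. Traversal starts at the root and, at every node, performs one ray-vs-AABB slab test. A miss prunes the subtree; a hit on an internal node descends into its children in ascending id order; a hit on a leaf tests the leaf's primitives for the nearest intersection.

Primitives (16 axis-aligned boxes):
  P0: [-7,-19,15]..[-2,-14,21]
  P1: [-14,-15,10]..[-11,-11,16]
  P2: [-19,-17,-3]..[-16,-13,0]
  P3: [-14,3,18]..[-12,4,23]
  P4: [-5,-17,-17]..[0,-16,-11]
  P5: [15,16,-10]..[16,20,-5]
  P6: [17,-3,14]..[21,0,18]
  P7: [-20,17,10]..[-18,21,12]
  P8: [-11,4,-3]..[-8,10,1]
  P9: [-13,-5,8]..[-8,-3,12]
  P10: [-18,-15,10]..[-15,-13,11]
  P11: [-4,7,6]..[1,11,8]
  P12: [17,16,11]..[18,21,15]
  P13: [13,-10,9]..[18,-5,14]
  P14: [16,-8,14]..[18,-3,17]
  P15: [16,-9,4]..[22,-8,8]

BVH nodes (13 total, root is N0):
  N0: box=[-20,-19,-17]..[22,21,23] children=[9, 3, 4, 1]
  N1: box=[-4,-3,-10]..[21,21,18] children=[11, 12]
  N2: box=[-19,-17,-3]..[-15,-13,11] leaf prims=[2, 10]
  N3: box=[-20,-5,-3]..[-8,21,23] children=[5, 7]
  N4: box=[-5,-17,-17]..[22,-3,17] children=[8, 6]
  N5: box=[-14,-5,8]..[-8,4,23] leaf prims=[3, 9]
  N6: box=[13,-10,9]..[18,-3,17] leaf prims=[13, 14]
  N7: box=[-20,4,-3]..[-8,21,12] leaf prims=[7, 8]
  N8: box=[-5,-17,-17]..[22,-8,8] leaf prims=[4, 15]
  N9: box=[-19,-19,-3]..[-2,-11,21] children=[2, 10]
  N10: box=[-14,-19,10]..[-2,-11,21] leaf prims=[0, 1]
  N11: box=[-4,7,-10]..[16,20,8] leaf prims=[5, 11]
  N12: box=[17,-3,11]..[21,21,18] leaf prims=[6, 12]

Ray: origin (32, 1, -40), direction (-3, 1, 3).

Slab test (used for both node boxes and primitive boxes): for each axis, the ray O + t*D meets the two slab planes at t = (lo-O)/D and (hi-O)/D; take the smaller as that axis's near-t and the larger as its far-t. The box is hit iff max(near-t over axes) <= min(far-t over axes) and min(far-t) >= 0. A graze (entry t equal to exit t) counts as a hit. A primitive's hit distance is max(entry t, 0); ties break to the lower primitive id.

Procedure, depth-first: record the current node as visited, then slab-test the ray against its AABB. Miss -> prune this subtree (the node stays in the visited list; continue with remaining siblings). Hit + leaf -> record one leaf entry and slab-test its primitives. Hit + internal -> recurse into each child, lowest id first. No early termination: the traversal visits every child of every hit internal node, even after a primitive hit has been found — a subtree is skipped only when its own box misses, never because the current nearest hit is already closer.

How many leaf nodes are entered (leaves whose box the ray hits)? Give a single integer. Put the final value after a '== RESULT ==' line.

Traverse from the root:
N0 x:[10/3,52/3] y:[-20,20] z:[23/3,21] -> hit [23/3,52/3], descend [1, 3, 4, 9]
  N1 x:[11/3,12] y:[-4,20] z:[10,58/3] -> hit [10,12], descend [11, 12]
    N11 x:[16/3,12] y:[6,19] z:[10,16] -> hit [10,12] leaf, test {P5(miss), P11(miss)}
    N12 x:[11/3,5] y:[-4,20] z:[17,58/3] -> miss, prune
  N3 x:[40/3,52/3] y:[-6,20] z:[37/3,21] -> hit [40/3,52/3], descend [5, 7]
    N5 x:[40/3,46/3] y:[-6,3] z:[16,21] -> miss, prune
    N7 x:[40/3,52/3] y:[3,20] z:[37/3,52/3] -> hit [40/3,52/3] leaf, test {P7@t=50/3, P8(miss)}
  N4 x:[10/3,37/3] y:[-18,-4] z:[23/3,19] -> miss, prune
  N9 x:[34/3,17] y:[-20,-12] z:[37/3,61/3] -> miss, prune

Summary -> nodes [0, 1, 11, 12, 3, 5, 7, 4, 9]; box-tests=9; leaf-entries=2; first=P7

== RESULT ==
2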